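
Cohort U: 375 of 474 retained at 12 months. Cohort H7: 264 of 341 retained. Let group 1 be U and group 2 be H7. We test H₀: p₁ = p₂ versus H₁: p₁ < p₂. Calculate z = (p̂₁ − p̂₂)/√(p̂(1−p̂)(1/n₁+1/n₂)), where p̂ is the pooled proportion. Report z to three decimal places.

z = 0.580

p̂₁ = 375/474 = 0.79114, p̂₂ = 264/341 = 0.77419.
Pooled p̂ = (375+264)/(474+341) = 639/815 = 0.78405.
SE = √(0.169316 × 0.00504226) = 0.02922.
z = (0.79114 − 0.77419)/0.02922 = 0.01695/0.02922 = 0.580.
p-value = P(Z < 0.580) ≈ 0.7190.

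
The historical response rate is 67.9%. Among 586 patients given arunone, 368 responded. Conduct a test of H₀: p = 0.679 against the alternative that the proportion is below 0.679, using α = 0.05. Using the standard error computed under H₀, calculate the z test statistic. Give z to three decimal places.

p̂ = 368/586 ≈ 0.627986.
Under H₀, SE = √(0.679·0.321/586) = √(0.000371944) = 0.019286.
z = (0.627986 − 0.679)/0.019286 = -0.051014/0.019286 = -2.645.
p-value = P(Z < -2.645) ≈ 0.0041, so at α = 0.05 we reject H₀.

z = -2.645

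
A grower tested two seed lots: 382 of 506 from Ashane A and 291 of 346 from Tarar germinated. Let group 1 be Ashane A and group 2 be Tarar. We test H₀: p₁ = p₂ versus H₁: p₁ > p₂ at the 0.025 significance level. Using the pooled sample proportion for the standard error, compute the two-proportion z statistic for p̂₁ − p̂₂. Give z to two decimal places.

p̂₁ = 382/506 ≈ 0.7549, p̂₂ = 291/346 ≈ 0.8410.
Pooled p̂ = (382+291)/(506+346) = 673/852 = 0.7899.
SE = √(p̂(1−p̂)(1/n₁+1/n₂)) = √(0.7899·0.2101·0.00486646) = √(0.00080761) = 0.0284.
z = (0.7549 − 0.8410)/0.0284 = -0.0861/0.0284 = -3.03.
p-value = P(Z > -3.030) ≈ 0.9988; since p > α = 0.025, fail to reject H₀.

z = -3.03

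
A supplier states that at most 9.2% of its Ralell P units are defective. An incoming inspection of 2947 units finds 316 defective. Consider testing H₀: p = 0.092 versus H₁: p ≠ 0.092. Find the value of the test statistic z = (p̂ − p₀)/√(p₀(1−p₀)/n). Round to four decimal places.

p̂ = 316/2947 = 0.1072277.
Standard error under H₀: √(0.092×0.908/2947) = 0.0053241.
z = (0.1072277 − 0.092)/0.0053241 = 0.0152277/0.0053241 = 2.8601.

z = 2.8601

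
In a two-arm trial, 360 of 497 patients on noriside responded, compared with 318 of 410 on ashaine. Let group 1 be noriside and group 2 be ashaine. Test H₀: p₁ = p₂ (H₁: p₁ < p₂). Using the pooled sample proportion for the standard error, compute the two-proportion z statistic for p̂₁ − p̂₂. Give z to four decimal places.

p̂₁ = 360/497 ≈ 0.724346, p̂₂ = 318/410 ≈ 0.775610.
Pooled p̂ = (360+318)/(497+410) = 678/907 = 0.747519.
SE = √(0.188734 × 0.0044511) = 0.028984.
z = (0.724346 − 0.775610)/0.028984 = -0.051264/0.028984 = -1.7687.
p-value = P(Z < -1.769) ≈ 0.0385.

z = -1.7687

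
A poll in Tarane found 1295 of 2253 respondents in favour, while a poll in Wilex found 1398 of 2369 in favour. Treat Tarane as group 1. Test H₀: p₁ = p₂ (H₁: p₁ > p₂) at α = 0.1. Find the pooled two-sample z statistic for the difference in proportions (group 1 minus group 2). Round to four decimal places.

p̂₁ = 1295/2253 ≈ 0.574789, p̂₂ = 1398/2369 ≈ 0.590122.
Pooled p̂ = (1295+1398)/(2253+2369) = 2693/4622 = 0.582648.
SE = √(0.243169 × 0.000865972) = 0.014511.
z = (0.574789 − 0.590122)/0.014511 = -0.015333/0.014511 = -1.0566.
p-value = P(Z > -1.057) ≈ 0.8547; since p > α = 0.1, fail to reject H₀.

z = -1.0566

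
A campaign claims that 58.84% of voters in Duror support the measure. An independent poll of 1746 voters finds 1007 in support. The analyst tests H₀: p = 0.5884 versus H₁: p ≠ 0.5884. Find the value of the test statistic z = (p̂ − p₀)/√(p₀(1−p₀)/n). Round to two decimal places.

z = -0.99

p̂ = 1007/1746 ≈ 0.5767.
Under H₀, SE = √(0.5884·0.4116/1746) = √(0.000138709) = 0.0118.
z = (0.5767 − 0.5884)/0.0118 = -0.0117/0.0118 = -0.99.
p-value = 2·P(Z > 0.989) ≈ 0.3224.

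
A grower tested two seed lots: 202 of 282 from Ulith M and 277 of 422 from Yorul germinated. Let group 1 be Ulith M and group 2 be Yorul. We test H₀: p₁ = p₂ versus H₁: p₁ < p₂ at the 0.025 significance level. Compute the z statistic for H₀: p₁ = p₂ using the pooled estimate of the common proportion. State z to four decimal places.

z = 1.6705

p̂₁ = 202/282 ≈ 0.7163121, p̂₂ = 277/422 ≈ 0.6563981.
Pooled p̂ = (202+277)/(282+422) = 479/704 = 0.6803977.
SE = √(0.217457 × 0.00591577) = 0.0358667.
z = (0.7163121 − 0.6563981)/0.0358667 = 0.0599140/0.0358667 = 1.6705.
p-value = P(Z < 1.670) ≈ 0.9526. With α = 0.025, fail to reject H₀.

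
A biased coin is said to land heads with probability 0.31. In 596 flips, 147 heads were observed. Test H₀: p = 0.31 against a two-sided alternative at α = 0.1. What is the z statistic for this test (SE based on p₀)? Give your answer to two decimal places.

p̂ = 147/596 = 0.246644.
Under H₀, SE = √(0.31·0.69/596) = √(0.000358893) = 0.018944.
z = (0.246644 − 0.31)/0.018944 = -0.063356/0.018944 = -3.34.
p-value = 2·P(Z > 3.344) ≈ 0.0008. With α = 0.1, reject H₀.

z = -3.34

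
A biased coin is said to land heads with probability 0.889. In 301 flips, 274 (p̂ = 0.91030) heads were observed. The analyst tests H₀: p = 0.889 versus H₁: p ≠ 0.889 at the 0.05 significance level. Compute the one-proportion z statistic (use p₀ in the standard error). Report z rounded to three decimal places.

p̂ = 274/301 = 0.91030.
SE = √(p₀(1−p₀)/n) = √(0.098679/301) = 0.01811.
z = (0.91030 − 0.889)/0.01811 = 0.02130/0.01811 = 1.176.
p-value = 2·P(Z > 1.176) ≈ 0.2395; since p > α = 0.05, fail to reject H₀.

z = 1.176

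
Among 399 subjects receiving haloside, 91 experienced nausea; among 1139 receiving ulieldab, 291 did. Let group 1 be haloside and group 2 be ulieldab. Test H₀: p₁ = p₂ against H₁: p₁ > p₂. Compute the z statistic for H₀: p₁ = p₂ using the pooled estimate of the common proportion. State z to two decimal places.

p̂₁ = 91/399 ≈ 0.2281, p̂₂ = 291/1139 ≈ 0.2555.
Pooled p̂ = (91+291)/(399+1139) = 382/1538 = 0.2484.
SE = √(0.186685 × 0.00338423) = 0.0251.
z = (0.2281 − 0.2555)/0.0251 = -0.0274/0.0251 = -1.09.
p-value = P(Z > -1.091) ≈ 0.8623.

z = -1.09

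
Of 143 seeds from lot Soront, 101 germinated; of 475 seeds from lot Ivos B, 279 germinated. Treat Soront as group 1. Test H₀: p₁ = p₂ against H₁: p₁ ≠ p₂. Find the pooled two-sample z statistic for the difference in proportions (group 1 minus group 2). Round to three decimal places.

p̂₁ = 101/143 = 0.70629, p̂₂ = 279/475 = 0.58737.
Pooled p̂ = (101+279)/(143+475) = 380/618 = 0.61489.
SE = √(0.236801 × 0.00909827) = 0.04642.
z = (0.70629 − 0.58737)/0.04642 = 0.11892/0.04642 = 2.562.

z = 2.562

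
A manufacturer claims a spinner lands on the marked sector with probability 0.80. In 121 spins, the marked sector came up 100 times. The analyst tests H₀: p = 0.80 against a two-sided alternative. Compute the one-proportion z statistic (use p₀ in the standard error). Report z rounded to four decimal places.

p̂ = 100/121 ≈ 0.826446.
Under H₀, SE = √(0.8·0.2/121) = √(0.00132231) = 0.036364.
z = (0.826446 − 0.8)/0.036364 = 0.026446/0.036364 = 0.7273.
p-value = 2·P(Z > 0.727) ≈ 0.4671.

z = 0.7273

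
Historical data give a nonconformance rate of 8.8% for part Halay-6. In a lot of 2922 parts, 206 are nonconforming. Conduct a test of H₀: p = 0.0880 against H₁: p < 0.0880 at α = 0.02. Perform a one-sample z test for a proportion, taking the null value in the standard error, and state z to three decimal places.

z = -3.339

p̂ = 206/2922 = 0.070500.
Under H₀, SE = √(0.088·0.912/2922) = √(2.74661e-05) = 0.005241.
z = (0.070500 − 0.088)/0.005241 = -0.017500/0.005241 = -3.339.
p-value = P(Z < -3.339) ≈ 0.0004. With α = 0.02, reject H₀.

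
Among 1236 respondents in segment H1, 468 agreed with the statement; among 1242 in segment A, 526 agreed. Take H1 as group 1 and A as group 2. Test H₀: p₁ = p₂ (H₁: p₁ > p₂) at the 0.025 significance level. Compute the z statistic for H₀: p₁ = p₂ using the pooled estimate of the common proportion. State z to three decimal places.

p̂₁ = 468/1236 = 0.37864, p̂₂ = 526/1242 = 0.42351.
Pooled p̂ = (468+526)/(1236+1242) = 994/2478 = 0.40113.
SE = √(0.240225 × 0.00161421) = 0.01969.
z = (0.37864 − 0.42351)/0.01969 = -0.04487/0.01969 = -2.279.
p-value = P(Z > -2.279) ≈ 0.9887, so at α = 0.025 we fail to reject H₀.

z = -2.279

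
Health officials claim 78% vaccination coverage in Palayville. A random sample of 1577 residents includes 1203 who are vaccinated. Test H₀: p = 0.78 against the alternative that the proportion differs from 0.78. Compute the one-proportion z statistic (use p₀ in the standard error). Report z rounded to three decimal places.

z = -1.645

p̂ = 1203/1577 = 0.76284.
SE = √(p₀(1−p₀)/n) = √(0.1716/1577) = 0.01043.
z = (0.76284 − 0.78)/0.01043 = -0.01716/0.01043 = -1.645.
Two-sided p-value ≈ 2·Φ(−1.645) = 0.1000.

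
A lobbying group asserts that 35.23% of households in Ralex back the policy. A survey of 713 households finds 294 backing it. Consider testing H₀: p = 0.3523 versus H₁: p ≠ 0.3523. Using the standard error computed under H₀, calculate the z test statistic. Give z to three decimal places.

p̂ = 294/713 = 0.41234.
Standard error under H₀: √(0.3523×0.6477/713) = 0.01789.
z = (0.41234 − 0.3523)/0.01789 = 0.06004/0.01789 = 3.356.

z = 3.356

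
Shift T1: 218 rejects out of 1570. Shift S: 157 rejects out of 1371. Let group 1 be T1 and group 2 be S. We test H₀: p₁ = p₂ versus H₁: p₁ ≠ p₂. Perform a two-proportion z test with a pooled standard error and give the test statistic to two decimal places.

p̂₁ = 218/1570 = 0.13885, p̂₂ = 157/1371 = 0.11451.
Pooled p̂ = (218+157)/(1570+1371) = 375/2941 = 0.12751.
SE = √(p̂(1−p̂)(1/n₁+1/n₂)) = √(0.12751·0.87249·0.00136634) = √(0.000152004) = 0.01233.
z = (0.13885 − 0.11451)/0.01233 = 0.02434/0.01233 = 1.97.

z = 1.97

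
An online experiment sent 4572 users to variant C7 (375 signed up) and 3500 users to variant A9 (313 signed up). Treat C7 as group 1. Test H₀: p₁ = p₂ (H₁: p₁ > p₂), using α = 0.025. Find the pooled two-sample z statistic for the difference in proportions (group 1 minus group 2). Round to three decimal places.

p̂₁ = 375/4572 ≈ 0.082021, p̂₂ = 313/3500 ≈ 0.089429.
Pooled p̂ = (375+313)/(4572+3500) = 688/8072 = 0.085233.
SE = √(p̂(1−p̂)(1/n₁+1/n₂)) = √(0.085233·0.914767·0.000504437) = √(3.93301e-05) = 0.006271.
z = (0.082021 − 0.089429)/0.006271 = -0.007408/0.006271 = -1.181.
p-value = P(Z > -1.181) ≈ 0.8812. With α = 0.025, fail to reject H₀.

z = -1.181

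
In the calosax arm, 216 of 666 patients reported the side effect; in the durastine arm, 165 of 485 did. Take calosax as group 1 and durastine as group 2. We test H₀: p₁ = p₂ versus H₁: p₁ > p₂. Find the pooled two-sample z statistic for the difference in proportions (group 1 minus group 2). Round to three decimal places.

z = -0.565

p̂₁ = 216/666 ≈ 0.324324, p̂₂ = 165/485 ≈ 0.340206.
Pooled p̂ = (216+165)/(666+485) = 381/1151 = 0.331017.
SE = √(0.221445 × 0.00356336) = 0.028091.
z = (0.324324 − 0.340206)/0.028091 = -0.015882/0.028091 = -0.565.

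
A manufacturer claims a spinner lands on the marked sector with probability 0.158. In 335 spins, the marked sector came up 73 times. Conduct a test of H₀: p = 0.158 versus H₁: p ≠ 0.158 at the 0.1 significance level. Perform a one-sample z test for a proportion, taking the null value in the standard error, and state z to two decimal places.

p̂ = 73/335 ≈ 0.2179.
SE = √(p₀(1−p₀)/n) = √(0.13304/335) = 0.0199.
z = (0.2179 − 0.158)/0.0199 = 0.0599/0.0199 = 3.01.
Two-sided p-value ≈ 2·Φ(−3.006) = 0.0026, so at α = 0.1 we reject H₀.

z = 3.01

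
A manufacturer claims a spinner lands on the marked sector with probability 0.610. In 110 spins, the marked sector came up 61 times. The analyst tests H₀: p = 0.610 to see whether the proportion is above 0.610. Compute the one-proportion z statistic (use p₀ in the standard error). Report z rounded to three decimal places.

z = -1.192

p̂ = 61/110 = 0.55455.
Standard error under H₀: √(0.61×0.39/110) = 0.04651.
z = (0.55455 − 0.61)/0.04651 = -0.05545/0.04651 = -1.192.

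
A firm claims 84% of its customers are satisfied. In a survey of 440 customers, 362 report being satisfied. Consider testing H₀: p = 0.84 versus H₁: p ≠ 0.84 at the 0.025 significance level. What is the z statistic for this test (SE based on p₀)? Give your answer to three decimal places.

p̂ = 362/440 = 0.82273.
SE = √(p₀(1−p₀)/n) = √(0.1344/440) = 0.01748.
z = (0.82273 − 0.84)/0.01748 = -0.01727/0.01748 = -0.988.
Two-sided p-value ≈ 2·Φ(−0.988) = 0.3230, so at α = 0.025 we fail to reject H₀.

z = -0.988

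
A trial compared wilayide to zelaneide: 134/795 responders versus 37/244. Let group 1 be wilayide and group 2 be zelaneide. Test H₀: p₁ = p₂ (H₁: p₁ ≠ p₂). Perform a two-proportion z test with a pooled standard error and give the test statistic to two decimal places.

z = 0.62

p̂₁ = 134/795 ≈ 0.16855, p̂₂ = 37/244 ≈ 0.15164.
Pooled p̂ = (134+37)/(795+244) = 171/1039 = 0.16458.
SE = √(p̂(1−p̂)(1/n₁+1/n₂)) = √(0.16458·0.83542·0.00535622) = √(0.00073645) = 0.02714.
z = (0.16855 − 0.15164)/0.02714 = 0.01691/0.02714 = 0.62.
Two-sided p-value ≈ 2·Φ(−0.623) = 0.5331.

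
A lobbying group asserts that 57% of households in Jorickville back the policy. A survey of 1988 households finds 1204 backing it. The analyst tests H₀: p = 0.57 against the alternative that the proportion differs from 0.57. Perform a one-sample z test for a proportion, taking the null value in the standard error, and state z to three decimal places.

p̂ = 1204/1988 ≈ 0.605634.
SE = √(p₀(1−p₀)/n) = √(0.2451/1988) = 0.011104.
z = (0.605634 − 0.57)/0.011104 = 0.035634/0.011104 = 3.209.
p-value = 2·P(Z > 3.209) ≈ 0.0013.

z = 3.209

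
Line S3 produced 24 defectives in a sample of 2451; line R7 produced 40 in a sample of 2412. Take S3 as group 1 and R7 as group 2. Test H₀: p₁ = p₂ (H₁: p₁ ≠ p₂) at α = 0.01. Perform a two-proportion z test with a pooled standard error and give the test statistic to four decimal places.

p̂₁ = 24/2451 = 0.00979192, p̂₂ = 40/2412 = 0.01658375.
Pooled p̂ = (24+40)/(2451+2412) = 64/4863 = 0.01316060.
SE = √(0.0129874 × 0.00082259) = 0.00326853.
z = (0.00979192 − 0.01658375)/0.00326853 = -0.00679183/0.00326853 = -2.0779.
p-value = 2·P(Z > 2.078) ≈ 0.0377, so at α = 0.01 we fail to reject H₀.

z = -2.0779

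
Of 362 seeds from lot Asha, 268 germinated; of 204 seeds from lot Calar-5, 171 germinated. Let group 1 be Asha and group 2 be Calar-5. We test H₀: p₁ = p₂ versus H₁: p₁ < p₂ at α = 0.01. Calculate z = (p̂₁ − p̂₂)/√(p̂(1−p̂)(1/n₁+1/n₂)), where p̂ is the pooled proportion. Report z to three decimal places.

z = -2.681

p̂₁ = 268/362 = 0.74033, p̂₂ = 171/204 = 0.83824.
Pooled p̂ = (268+171)/(362+204) = 439/566 = 0.77562.
SE = √(p̂(1−p̂)(1/n₁+1/n₂)) = √(0.77562·0.22438·0.00766439) = √(0.00133387) = 0.03652.
z = (0.74033 − 0.83824)/0.03652 = -0.09791/0.03652 = -2.681.
p-value = P(Z < -2.681) ≈ 0.0037, so at α = 0.01 we reject H₀.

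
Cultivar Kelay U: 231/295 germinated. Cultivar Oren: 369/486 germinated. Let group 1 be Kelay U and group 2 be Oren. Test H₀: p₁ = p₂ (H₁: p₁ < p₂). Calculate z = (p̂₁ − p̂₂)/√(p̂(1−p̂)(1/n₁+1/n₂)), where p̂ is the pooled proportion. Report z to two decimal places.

z = 0.76

p̂₁ = 231/295 ≈ 0.78305, p̂₂ = 369/486 ≈ 0.75926.
Pooled p̂ = (231+369)/(295+486) = 600/781 = 0.76825.
SE = √(0.178044 × 0.00544744) = 0.03114.
z = (0.78305 − 0.75926)/0.03114 = 0.02379/0.03114 = 0.76.
p-value = P(Z < 0.764) ≈ 0.7776.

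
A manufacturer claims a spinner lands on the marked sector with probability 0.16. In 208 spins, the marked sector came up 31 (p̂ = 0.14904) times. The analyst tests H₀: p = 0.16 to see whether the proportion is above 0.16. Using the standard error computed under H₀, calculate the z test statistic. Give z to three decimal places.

z = -0.431

p̂ = 31/208 ≈ 0.14904.
SE = √(p₀(1−p₀)/n) = √(0.1344/208) = 0.02542.
z = (0.14904 − 0.16)/0.02542 = -0.01096/0.02542 = -0.431.
p-value = P(Z > -0.431) ≈ 0.6668.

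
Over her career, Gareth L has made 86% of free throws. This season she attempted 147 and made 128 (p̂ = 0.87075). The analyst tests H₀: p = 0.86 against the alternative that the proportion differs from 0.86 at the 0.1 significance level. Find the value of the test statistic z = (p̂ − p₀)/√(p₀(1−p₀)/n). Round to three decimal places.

z = 0.376

p̂ = 128/147 ≈ 0.87075.
SE = √(p₀(1−p₀)/n) = √(0.1204/147) = 0.02862.
z = (0.87075 − 0.86)/0.02862 = 0.01075/0.02862 = 0.376.
Two-sided p-value ≈ 2·Φ(−0.376) = 0.7072; since p > α = 0.1, fail to reject H₀.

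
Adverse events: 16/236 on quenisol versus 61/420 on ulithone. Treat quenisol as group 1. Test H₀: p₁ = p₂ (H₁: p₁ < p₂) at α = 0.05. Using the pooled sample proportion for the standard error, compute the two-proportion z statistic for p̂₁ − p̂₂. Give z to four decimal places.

p̂₁ = 16/236 = 0.067797, p̂₂ = 61/420 = 0.145238.
Pooled p̂ = (16+61)/(236+420) = 77/656 = 0.117378.
SE = √(p̂(1−p̂)(1/n₁+1/n₂)) = √(0.117378·0.882622·0.00661824) = √(0.000685653) = 0.026185.
z = (0.067797 − 0.145238)/0.026185 = -0.077441/0.026185 = -2.9575.
p-value = P(Z < -2.957) ≈ 0.0016. With α = 0.05, reject H₀.

z = -2.9575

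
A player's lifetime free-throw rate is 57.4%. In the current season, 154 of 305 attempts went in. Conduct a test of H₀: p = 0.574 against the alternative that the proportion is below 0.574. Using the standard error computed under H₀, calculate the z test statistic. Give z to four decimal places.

p̂ = 154/305 ≈ 0.504918.
Standard error under H₀: √(0.574×0.426/305) = 0.028315.
z = (0.504918 − 0.574)/0.028315 = -0.069082/0.028315 = -2.4398.
p-value = P(Z < -2.440) ≈ 0.0073.

z = -2.4398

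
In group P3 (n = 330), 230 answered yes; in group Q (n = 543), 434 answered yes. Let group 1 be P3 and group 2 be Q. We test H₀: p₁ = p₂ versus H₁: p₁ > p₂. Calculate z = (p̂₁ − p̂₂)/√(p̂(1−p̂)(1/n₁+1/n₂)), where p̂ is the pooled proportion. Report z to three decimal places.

p̂₁ = 230/330 ≈ 0.696970, p̂₂ = 434/543 ≈ 0.799263.
Pooled p̂ = (230+434)/(330+543) = 664/873 = 0.760596.
SE = √(0.18209 × 0.00487192) = 0.029785.
z = (0.696970 − 0.799263)/0.029785 = -0.102293/0.029785 = -3.434.
p-value = P(Z > -3.434) ≈ 0.9997.

z = -3.434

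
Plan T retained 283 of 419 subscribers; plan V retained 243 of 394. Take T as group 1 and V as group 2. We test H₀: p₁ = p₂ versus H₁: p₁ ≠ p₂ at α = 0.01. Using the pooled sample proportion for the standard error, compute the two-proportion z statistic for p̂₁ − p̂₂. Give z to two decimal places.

p̂₁ = 283/419 = 0.6754, p̂₂ = 243/394 = 0.6168.
Pooled p̂ = (283+243)/(419+394) = 526/813 = 0.6470.
SE = √(0.228395 × 0.00492471) = 0.0335.
z = (0.6754 − 0.6168)/0.0335 = 0.0586/0.0335 = 1.75.
p-value = 2·P(Z > 1.749) ≈ 0.0802, so at α = 0.01 we fail to reject H₀.

z = 1.75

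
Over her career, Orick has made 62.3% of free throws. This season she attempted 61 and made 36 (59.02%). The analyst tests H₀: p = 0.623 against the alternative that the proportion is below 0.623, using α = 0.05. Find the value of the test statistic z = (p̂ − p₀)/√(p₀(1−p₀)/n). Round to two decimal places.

z = -0.53

p̂ = 36/61 = 0.5902.
Under H₀, SE = √(0.623·0.377/61) = √(0.00385034) = 0.0621.
z = (0.5902 − 0.623)/0.0621 = -0.0328/0.0621 = -0.53.
p-value = P(Z < -0.529) ≈ 0.2983; since p > α = 0.05, fail to reject H₀.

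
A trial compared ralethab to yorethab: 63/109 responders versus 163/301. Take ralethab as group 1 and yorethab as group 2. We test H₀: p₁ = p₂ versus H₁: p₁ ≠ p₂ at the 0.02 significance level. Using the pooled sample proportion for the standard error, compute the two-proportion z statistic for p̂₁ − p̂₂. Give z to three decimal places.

z = 0.656

p̂₁ = 63/109 ≈ 0.57798, p̂₂ = 163/301 ≈ 0.54153.
Pooled p̂ = (63+163)/(109+301) = 226/410 = 0.55122.
SE = √(p̂(1−p̂)(1/n₁+1/n₂)) = √(0.55122·0.44878·0.0124966) = √(0.00309136) = 0.05560.
z = (0.57798 − 0.54153)/0.05560 = 0.03645/0.05560 = 0.656.
Two-sided p-value ≈ 2·Φ(−0.656) = 0.5121. With α = 0.02, fail to reject H₀.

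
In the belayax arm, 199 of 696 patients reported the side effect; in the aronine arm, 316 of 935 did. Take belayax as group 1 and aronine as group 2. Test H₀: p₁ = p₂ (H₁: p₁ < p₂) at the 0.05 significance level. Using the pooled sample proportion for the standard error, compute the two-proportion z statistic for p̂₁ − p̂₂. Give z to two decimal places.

z = -2.24

p̂₁ = 199/696 ≈ 0.2859, p̂₂ = 316/935 ≈ 0.3380.
Pooled p̂ = (199+316)/(696+935) = 515/1631 = 0.3158.
SE = √(0.216055 × 0.0025063) = 0.0233.
z = (0.2859 − 0.3380)/0.0233 = -0.0521/0.0233 = -2.24.
p-value = P(Z < -2.237) ≈ 0.0127; since p < α = 0.05, reject H₀.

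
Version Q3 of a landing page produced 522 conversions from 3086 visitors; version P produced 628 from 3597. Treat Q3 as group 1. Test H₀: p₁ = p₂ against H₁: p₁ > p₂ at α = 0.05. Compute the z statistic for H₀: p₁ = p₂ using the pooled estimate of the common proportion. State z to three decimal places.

z = -0.587

p̂₁ = 522/3086 ≈ 0.16915, p̂₂ = 628/3597 ≈ 0.17459.
Pooled p̂ = (522+628)/(3086+3597) = 1150/6683 = 0.17208.
SE = √(p̂(1−p̂)(1/n₁+1/n₂)) = √(0.17208·0.82792·0.000602054) = √(8.5773e-05) = 0.00926.
z = (0.16915 − 0.17459)/0.00926 = -0.00544/0.00926 = -0.587.
p-value = P(Z > -0.587) ≈ 0.7215, so at α = 0.05 we fail to reject H₀.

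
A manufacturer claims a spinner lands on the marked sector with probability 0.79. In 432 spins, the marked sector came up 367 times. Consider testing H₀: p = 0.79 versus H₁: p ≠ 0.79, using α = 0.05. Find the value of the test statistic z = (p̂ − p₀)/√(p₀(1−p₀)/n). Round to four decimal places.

p̂ = 367/432 = 0.849537.
SE = √(p₀(1−p₀)/n) = √(0.1659/432) = 0.019597.
z = (0.849537 − 0.79)/0.019597 = 0.059537/0.019597 = 3.0381.
Two-sided p-value ≈ 2·Φ(−3.038) = 0.0024; since p < α = 0.05, reject H₀.

z = 3.0381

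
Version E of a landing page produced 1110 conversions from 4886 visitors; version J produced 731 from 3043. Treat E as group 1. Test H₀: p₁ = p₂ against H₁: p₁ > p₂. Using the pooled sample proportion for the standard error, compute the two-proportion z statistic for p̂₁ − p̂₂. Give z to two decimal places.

z = -1.34

p̂₁ = 1110/4886 = 0.22718, p̂₂ = 731/3043 = 0.24022.
Pooled p̂ = (1110+731)/(4886+3043) = 1841/7929 = 0.23219.
SE = √(p̂(1−p̂)(1/n₁+1/n₂)) = √(0.23219·0.76781·0.000533289) = √(9.50724e-05) = 0.00975.
z = (0.22718 − 0.24022)/0.00975 = -0.01304/0.00975 = -1.34.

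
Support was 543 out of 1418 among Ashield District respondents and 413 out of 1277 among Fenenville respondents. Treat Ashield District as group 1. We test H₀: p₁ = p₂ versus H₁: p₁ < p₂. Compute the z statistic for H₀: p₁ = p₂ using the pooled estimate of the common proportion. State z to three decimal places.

z = 3.225

p̂₁ = 543/1418 ≈ 0.382934, p̂₂ = 413/1277 ≈ 0.323414.
Pooled p̂ = (543+413)/(1418+1277) = 956/2695 = 0.354731.
SE = √(p̂(1−p̂)(1/n₁+1/n₂)) = √(0.354731·0.645269·0.0014883) = √(0.000340668) = 0.018457.
z = (0.382934 − 0.323414)/0.018457 = 0.059520/0.018457 = 3.225.
p-value = P(Z < 3.225) ≈ 0.9994.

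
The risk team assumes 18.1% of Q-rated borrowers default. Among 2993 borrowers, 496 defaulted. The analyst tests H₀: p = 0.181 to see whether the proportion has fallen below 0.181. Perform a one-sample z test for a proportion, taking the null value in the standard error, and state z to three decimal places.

z = -2.171

p̂ = 496/2993 ≈ 0.165720.
Standard error under H₀: √(0.181×0.819/2993) = 0.007038.
z = (0.165720 − 0.181)/0.007038 = -0.015280/0.007038 = -2.171.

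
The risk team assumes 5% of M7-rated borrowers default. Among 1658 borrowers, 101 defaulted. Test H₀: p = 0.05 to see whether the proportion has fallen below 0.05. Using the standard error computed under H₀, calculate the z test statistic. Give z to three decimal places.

z = 2.040

p̂ = 101/1658 = 0.060917.
Under H₀, SE = √(0.05·0.95/1658) = √(2.8649e-05) = 0.005352.
z = (0.060917 − 0.05)/0.005352 = 0.010917/0.005352 = 2.040.
p-value = P(Z < 2.040) ≈ 0.9793.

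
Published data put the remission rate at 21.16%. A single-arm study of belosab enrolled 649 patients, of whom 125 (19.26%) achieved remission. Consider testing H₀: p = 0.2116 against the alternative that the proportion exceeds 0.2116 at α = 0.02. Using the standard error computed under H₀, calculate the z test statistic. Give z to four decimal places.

p̂ = 125/649 = 0.192604.
SE = √(p₀(1−p₀)/n) = √(0.16683/649) = 0.016033.
z = (0.192604 − 0.2116)/0.016033 = -0.018996/0.016033 = -1.1848.
p-value = P(Z > -1.185) ≈ 0.8820, so at α = 0.02 we fail to reject H₀.

z = -1.1848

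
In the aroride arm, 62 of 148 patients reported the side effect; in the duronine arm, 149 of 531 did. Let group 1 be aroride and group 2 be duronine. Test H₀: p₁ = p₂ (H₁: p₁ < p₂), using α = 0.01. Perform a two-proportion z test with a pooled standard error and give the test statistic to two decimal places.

p̂₁ = 62/148 ≈ 0.4189, p̂₂ = 149/531 ≈ 0.2806.
Pooled p̂ = (62+149)/(148+531) = 211/679 = 0.3108.
SE = √(0.214185 × 0.00864) = 0.0430.
z = (0.4189 − 0.2806)/0.0430 = 0.1383/0.0430 = 3.22.
p-value = P(Z < 3.215) ≈ 0.9993, so at α = 0.01 we fail to reject H₀.

z = 3.22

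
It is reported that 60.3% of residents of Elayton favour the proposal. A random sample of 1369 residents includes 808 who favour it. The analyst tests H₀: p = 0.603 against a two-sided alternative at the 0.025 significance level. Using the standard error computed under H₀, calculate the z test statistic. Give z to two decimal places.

z = -0.97

p̂ = 808/1369 ≈ 0.5902.
Standard error under H₀: √(0.603×0.397/1369) = 0.0132.
z = (0.5902 − 0.603)/0.0132 = -0.0128/0.0132 = -0.97.
p-value = 2·P(Z > 0.967) ≈ 0.3335. With α = 0.025, fail to reject H₀.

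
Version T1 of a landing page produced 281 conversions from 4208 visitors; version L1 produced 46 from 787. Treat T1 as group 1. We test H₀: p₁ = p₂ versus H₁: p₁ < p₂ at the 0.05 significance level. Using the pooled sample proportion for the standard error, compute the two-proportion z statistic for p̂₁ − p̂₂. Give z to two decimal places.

p̂₁ = 281/4208 ≈ 0.06678, p̂₂ = 46/787 ≈ 0.05845.
Pooled p̂ = (281+46)/(4208+787) = 327/4995 = 0.06547.
SE = √(0.0611797 × 0.00150829) = 0.00961.
z = (0.06678 − 0.05845)/0.00961 = 0.00833/0.00961 = 0.87.
p-value = P(Z < 0.867) ≈ 0.8070, so at α = 0.05 we fail to reject H₀.

z = 0.87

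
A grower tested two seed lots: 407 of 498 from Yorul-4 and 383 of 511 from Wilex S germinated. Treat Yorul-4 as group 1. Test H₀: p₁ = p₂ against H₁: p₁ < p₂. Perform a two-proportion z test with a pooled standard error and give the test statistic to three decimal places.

z = 2.610

p̂₁ = 407/498 ≈ 0.81727, p̂₂ = 383/511 ≈ 0.74951.
Pooled p̂ = (407+383)/(498+511) = 790/1009 = 0.78295.
SE = √(0.169937 × 0.00396498) = 0.02596.
z = (0.81727 − 0.74951)/0.02596 = 0.06776/0.02596 = 2.610.
p-value = P(Z < 2.610) ≈ 0.9955.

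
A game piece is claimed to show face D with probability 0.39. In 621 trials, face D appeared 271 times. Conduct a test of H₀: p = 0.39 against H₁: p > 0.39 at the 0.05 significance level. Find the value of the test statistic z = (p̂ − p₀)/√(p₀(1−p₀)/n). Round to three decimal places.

p̂ = 271/621 ≈ 0.43639.
Under H₀, SE = √(0.39·0.61/621) = √(0.000383092) = 0.01957.
z = (0.43639 − 0.39)/0.01957 = 0.04639/0.01957 = 2.370.
p-value = P(Z > 2.370) ≈ 0.0089. With α = 0.05, reject H₀.

z = 2.370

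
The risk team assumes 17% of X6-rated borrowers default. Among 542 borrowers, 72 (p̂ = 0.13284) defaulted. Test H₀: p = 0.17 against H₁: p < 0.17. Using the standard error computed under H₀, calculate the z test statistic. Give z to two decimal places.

p̂ = 72/542 ≈ 0.13284.
SE = √(p₀(1−p₀)/n) = √(0.1411/542) = 0.01613.
z = (0.13284 − 0.17)/0.01613 = -0.03716/0.01613 = -2.30.

z = -2.30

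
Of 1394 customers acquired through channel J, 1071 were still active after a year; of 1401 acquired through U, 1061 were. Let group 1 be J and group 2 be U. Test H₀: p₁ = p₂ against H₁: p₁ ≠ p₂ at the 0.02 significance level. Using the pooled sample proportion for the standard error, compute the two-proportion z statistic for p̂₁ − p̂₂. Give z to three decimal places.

p̂₁ = 1071/1394 = 0.76829, p̂₂ = 1061/1401 = 0.75732.
Pooled p̂ = (1071+1061)/(1394+1401) = 2132/2795 = 0.76279.
SE = √(0.180941 × 0.00143114) = 0.01609.
z = (0.76829 − 0.75732)/0.01609 = 0.01097/0.01609 = 0.682.
Two-sided p-value ≈ 2·Φ(−0.682) = 0.4952, so at α = 0.02 we fail to reject H₀.

z = 0.682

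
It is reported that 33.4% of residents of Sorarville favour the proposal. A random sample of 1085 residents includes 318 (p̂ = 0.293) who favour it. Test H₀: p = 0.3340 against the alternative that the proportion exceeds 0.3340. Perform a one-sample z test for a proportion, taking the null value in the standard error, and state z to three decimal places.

z = -2.857

p̂ = 318/1085 = 0.29309.
Standard error under H₀: √(0.334×0.666/1085) = 0.01432.
z = (0.29309 − 0.334)/0.01432 = -0.04091/0.01432 = -2.857.
p-value = P(Z > -2.857) ≈ 0.9979.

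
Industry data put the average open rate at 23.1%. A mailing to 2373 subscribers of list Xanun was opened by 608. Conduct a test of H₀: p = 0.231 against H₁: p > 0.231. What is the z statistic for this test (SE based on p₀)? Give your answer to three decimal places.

p̂ = 608/2373 = 0.256216.
SE = √(p₀(1−p₀)/n) = √(0.17764/2373) = 0.008652.
z = (0.256216 − 0.231)/0.008652 = 0.025216/0.008652 = 2.914.
p-value = P(Z > 2.914) ≈ 0.0018.

z = 2.914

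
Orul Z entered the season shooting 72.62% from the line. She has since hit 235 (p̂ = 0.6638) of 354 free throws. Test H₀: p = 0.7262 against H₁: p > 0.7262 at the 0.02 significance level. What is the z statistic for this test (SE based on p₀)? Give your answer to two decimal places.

z = -2.63

p̂ = 235/354 = 0.6638.
Standard error under H₀: √(0.7262×0.2738/354) = 0.0237.
z = (0.6638 − 0.7262)/0.0237 = -0.0624/0.0237 = -2.63.
p-value = P(Z > -2.631) ≈ 0.9957, so at α = 0.02 we fail to reject H₀.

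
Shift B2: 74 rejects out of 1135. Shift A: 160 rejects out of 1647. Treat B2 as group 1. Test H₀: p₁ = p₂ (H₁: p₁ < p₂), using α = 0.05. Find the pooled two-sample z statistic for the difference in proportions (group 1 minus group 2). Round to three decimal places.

p̂₁ = 74/1135 ≈ 0.065198, p̂₂ = 160/1647 ≈ 0.097146.
Pooled p̂ = (74+160)/(1135+1647) = 234/2782 = 0.084112.
SE = √(p̂(1−p̂)(1/n₁+1/n₂)) = √(0.084112·0.915888·0.00148822) = √(0.000114649) = 0.010707.
z = (0.065198 − 0.097146)/0.010707 = -0.031948/0.010707 = -2.984.
p-value = P(Z < -2.984) ≈ 0.0014; since p < α = 0.05, reject H₀.

z = -2.984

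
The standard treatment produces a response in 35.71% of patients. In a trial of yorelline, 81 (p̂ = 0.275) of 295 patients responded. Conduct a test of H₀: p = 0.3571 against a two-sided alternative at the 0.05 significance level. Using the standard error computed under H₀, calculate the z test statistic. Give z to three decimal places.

z = -2.958

p̂ = 81/295 ≈ 0.27458.
Standard error under H₀: √(0.3571×0.6429/295) = 0.02790.
z = (0.27458 − 0.3571)/0.02790 = -0.08252/0.02790 = -2.958.
Two-sided p-value ≈ 2·Φ(−2.958) = 0.0031; since p < α = 0.05, reject H₀.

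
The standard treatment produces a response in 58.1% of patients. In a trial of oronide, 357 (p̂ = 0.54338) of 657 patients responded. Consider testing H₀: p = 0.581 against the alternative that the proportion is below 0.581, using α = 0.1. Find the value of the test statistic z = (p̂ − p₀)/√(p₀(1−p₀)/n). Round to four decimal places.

p̂ = 357/657 = 0.543379.
Under H₀, SE = √(0.581·0.419/657) = √(0.000370531) = 0.019249.
z = (0.543379 − 0.581)/0.019249 = -0.037621/0.019249 = -1.9544.
p-value = P(Z < -1.954) ≈ 0.0253. With α = 0.1, reject H₀.

z = -1.9544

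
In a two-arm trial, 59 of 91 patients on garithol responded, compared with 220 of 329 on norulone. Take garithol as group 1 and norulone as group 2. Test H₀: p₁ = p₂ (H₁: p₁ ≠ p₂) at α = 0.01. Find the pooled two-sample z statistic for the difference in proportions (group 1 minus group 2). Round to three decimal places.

z = -0.364

p̂₁ = 59/91 = 0.64835, p̂₂ = 220/329 = 0.66869.
Pooled p̂ = (59+220)/(91+329) = 279/420 = 0.66429.
SE = √(p̂(1−p̂)(1/n₁+1/n₂)) = √(0.66429·0.33571·0.0140285) = √(0.0031285) = 0.05593.
z = (0.64835 − 0.66869)/0.05593 = -0.02034/0.05593 = -0.364.
p-value = 2·P(Z > 0.364) ≈ 0.7161, so at α = 0.01 we fail to reject H₀.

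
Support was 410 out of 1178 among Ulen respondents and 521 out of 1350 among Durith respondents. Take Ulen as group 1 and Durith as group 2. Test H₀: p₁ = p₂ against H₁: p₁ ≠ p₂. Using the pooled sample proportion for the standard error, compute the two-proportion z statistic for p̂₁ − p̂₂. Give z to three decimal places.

p̂₁ = 410/1178 ≈ 0.34805, p̂₂ = 521/1350 ≈ 0.38593.
Pooled p̂ = (410+521)/(1178+1350) = 931/2528 = 0.36828.
SE = √(p̂(1−p̂)(1/n₁+1/n₂)) = √(0.36828·0.63172·0.00158964) = √(0.000369827) = 0.01923.
z = (0.34805 − 0.38593)/0.01923 = -0.03788/0.01923 = -1.970.

z = -1.970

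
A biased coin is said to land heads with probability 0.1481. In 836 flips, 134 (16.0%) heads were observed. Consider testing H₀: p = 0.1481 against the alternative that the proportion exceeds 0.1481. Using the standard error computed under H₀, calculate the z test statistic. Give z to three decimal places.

z = 0.992

p̂ = 134/836 ≈ 0.160287.
SE = √(p₀(1−p₀)/n) = √(0.12617/836) = 0.012285.
z = (0.160287 − 0.1481)/0.012285 = 0.012187/0.012285 = 0.992.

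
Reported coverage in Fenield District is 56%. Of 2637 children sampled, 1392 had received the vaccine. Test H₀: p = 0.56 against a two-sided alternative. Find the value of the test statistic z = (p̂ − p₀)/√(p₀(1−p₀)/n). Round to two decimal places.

z = -3.32

p̂ = 1392/2637 = 0.52787.
Standard error under H₀: √(0.56×0.44/2637) = 0.00967.
z = (0.52787 − 0.56)/0.00967 = -0.03213/0.00967 = -3.32.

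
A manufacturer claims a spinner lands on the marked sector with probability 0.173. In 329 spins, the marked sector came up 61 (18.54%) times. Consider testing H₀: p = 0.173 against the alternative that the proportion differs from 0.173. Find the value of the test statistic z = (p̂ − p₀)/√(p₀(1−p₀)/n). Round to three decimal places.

p̂ = 61/329 ≈ 0.18541.
Standard error under H₀: √(0.173×0.827/329) = 0.02085.
z = (0.18541 − 0.173)/0.02085 = 0.01241/0.02085 = 0.595.

z = 0.595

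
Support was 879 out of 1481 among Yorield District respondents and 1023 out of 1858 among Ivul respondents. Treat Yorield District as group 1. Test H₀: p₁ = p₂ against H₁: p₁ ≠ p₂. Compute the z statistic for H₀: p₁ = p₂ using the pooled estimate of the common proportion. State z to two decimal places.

p̂₁ = 879/1481 ≈ 0.5935, p̂₂ = 1023/1858 ≈ 0.5506.
Pooled p̂ = (879+1023)/(1481+1858) = 1902/3339 = 0.5696.
SE = √(0.245151 × 0.00121343) = 0.0172.
z = (0.5935 − 0.5506)/0.0172 = 0.0429/0.0172 = 2.49.

z = 2.49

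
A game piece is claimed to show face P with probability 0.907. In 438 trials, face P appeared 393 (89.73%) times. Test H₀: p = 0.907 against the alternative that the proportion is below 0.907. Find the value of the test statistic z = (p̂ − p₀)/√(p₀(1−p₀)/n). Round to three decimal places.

p̂ = 393/438 = 0.89726.
Under H₀, SE = √(0.907·0.093/438) = √(0.000192582) = 0.01388.
z = (0.89726 − 0.907)/0.01388 = -0.00974/0.01388 = -0.702.
p-value = P(Z < -0.702) ≈ 0.2414.

z = -0.702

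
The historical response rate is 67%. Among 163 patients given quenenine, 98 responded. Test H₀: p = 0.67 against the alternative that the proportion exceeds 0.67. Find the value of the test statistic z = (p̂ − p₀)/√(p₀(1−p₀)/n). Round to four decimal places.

p̂ = 98/163 = 0.601227.
Under H₀, SE = √(0.67·0.33/163) = √(0.00135644) = 0.036830.
z = (0.601227 − 0.67)/0.036830 = -0.068773/0.036830 = -1.8673.

z = -1.8673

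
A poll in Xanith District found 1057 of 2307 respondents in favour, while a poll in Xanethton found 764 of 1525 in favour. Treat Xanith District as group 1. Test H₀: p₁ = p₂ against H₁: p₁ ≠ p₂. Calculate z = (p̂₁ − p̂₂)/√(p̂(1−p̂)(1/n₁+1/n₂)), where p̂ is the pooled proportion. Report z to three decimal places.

z = -2.598

p̂₁ = 1057/2307 ≈ 0.45817, p̂₂ = 764/1525 ≈ 0.50098.
Pooled p̂ = (1057+764)/(2307+1525) = 1821/3832 = 0.47521.
SE = √(0.249385 × 0.0010892) = 0.01648.
z = (0.45817 − 0.50098)/0.01648 = -0.04281/0.01648 = -2.598.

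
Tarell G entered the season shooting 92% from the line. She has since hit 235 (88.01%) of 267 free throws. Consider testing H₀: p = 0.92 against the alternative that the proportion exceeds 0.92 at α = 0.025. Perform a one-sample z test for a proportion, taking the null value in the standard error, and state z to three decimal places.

p̂ = 235/267 ≈ 0.880150.
Standard error under H₀: √(0.92×0.08/267) = 0.016603.
z = (0.880150 − 0.92)/0.016603 = -0.039850/0.016603 = -2.400.
p-value = P(Z > -2.400) ≈ 0.9918, so at α = 0.025 we fail to reject H₀.

z = -2.400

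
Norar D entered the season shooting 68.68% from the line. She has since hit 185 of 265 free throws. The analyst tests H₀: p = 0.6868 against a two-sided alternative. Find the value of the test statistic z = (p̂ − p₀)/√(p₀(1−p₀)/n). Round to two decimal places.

z = 0.40

p̂ = 185/265 ≈ 0.6981.
SE = √(p₀(1−p₀)/n) = √(0.21511/265) = 0.0285.
z = (0.6981 − 0.6868)/0.0285 = 0.0113/0.0285 = 0.40.
p-value = 2·P(Z > 0.397) ≈ 0.6913.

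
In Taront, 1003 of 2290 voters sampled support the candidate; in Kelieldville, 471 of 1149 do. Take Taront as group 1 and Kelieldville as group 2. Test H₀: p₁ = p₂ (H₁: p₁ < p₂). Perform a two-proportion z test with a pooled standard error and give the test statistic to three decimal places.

z = 1.569

p̂₁ = 1003/2290 ≈ 0.43799, p̂₂ = 471/1149 ≈ 0.40992.
Pooled p̂ = (1003+471)/(2290+1149) = 1474/3439 = 0.42861.
SE = √(0.244904 × 0.001307) = 0.01789.
z = (0.43799 − 0.40992)/0.01789 = 0.02807/0.01789 = 1.569.
p-value = P(Z < 1.569) ≈ 0.9417.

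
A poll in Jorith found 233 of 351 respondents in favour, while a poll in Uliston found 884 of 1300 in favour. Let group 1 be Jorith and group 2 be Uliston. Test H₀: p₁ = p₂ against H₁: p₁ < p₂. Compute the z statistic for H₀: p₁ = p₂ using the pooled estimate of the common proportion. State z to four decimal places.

p̂₁ = 233/351 = 0.663818, p̂₂ = 884/1300 = 0.680000.
Pooled p̂ = (233+884)/(351+1300) = 1117/1651 = 0.676560.
SE = √(0.218827 × 0.00361823) = 0.028138.
z = (0.663818 − 0.680000)/0.028138 = -0.016182/0.028138 = -0.5751.

z = -0.5751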